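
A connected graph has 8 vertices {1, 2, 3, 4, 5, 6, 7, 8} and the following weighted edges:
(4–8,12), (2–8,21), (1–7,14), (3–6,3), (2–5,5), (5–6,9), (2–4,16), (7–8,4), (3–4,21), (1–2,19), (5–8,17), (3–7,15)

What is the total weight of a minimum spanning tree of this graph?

62

Grow the tree from 7 using Prim:
Step 1: frontier [7–8 4, 1–7 14, 3–7 15] → take 7–8 (4); add 8.
Step 2: frontier [1–7 14, 3–7 15, 4–8 12, 5–8 17, 2–8 21] → take 4–8 (12); add 4.
Step 3: frontier [2–4 16, 3–4 21, 1–7 14, 3–7 15, 5–8 17, 2–8 21] → take 1–7 (14); add 1.
Step 4: frontier [1–2 19, 2–4 16, 3–4 21, 3–7 15, 5–8 17, 2–8 21] → take 3–7 (15); add 3.
Step 5: frontier [1–2 19, 3–6 3, 2–4 16, 5–8 17, 2–8 21] → take 3–6 (3); add 6.
Step 6: frontier [1–2 19, 2–4 16, 5–6 9, 5–8 17, 2–8 21] → take 5–6 (9); add 5.
Step 7: frontier [1–2 19, 2–4 16, 2–5 5, 2–8 21] → take 2–5 (5); add 2.
MST edges: 7–8, 4–8, 1–7, 3–7, 3–6, 5–6, 2–5; total weight 4+12+14+15+3+9+5 = 62.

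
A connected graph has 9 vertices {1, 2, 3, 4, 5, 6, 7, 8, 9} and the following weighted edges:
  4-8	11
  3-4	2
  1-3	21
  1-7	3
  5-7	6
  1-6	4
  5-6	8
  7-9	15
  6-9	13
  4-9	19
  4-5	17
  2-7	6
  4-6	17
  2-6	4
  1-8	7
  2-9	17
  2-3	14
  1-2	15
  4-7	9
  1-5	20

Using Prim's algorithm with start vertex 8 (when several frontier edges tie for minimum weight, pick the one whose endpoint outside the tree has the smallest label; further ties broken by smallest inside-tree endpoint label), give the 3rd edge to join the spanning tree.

Prim, starting at 8.
Step 1: cheapest edge leaving the tree is 1-8 (7); add 1.
Step 2: cheapest edge leaving the tree is 1-7 (3); add 7.
Step 3: cheapest edge leaving the tree is 1-6 (4); add 6.
Step 4: cheapest edge leaving the tree is 2-6 (4); add 2.
Step 5: cheapest edge leaving the tree is 5-7 (6); add 5.
Step 6: cheapest edge leaving the tree is 4-7 (9); add 4.
Step 7: cheapest edge leaving the tree is 3-4 (2); add 3.
Step 8: cheapest edge leaving the tree is 6-9 (13); add 9.
The 3rd edge added is 1-6.

1-6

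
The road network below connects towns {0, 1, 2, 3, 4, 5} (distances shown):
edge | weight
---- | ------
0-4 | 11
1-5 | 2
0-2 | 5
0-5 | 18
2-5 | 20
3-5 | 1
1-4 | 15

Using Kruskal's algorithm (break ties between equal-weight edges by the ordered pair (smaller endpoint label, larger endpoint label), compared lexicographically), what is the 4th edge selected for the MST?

Kruskal's algorithm — process edges by increasing weight (ties by edge label):
3-5 (1): add — endpoints in different components.
1-5 (2): add — endpoints in different components.
0-2 (5): add — endpoints in different components.
0-4 (11): add — endpoints in different components.
1-4 (15): add — endpoints in different components.
The 4th edge added is 0-4.

0-4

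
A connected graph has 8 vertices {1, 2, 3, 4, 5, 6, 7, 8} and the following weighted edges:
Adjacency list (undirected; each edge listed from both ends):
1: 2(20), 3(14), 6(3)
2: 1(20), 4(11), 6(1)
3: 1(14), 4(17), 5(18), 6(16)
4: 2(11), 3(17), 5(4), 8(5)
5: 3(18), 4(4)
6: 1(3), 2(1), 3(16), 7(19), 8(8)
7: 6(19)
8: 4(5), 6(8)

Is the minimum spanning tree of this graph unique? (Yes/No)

Kruskal: consider edges lightest-first.
2–6 (1): add — endpoints in different components.
1–6 (3): add — endpoints in different components.
4–5 (4): add — endpoints in different components.
4–8 (5): add — endpoints in different components.
6–8 (8): add — endpoints in different components.
2–4 (11): skip — 2 and 4 already connected.
1–3 (14): add — endpoints in different components.
3–6 (16): skip — 3 and 6 already connected.
3–4 (17): skip — 3 and 4 already connected.
3–5 (18): skip — 3 and 5 already connected.
6–7 (19): add — endpoints in different components.
Every non-tree edge has weight strictly greater than the heaviest edge on the tree path between its endpoints, so the MST is unique.

Yes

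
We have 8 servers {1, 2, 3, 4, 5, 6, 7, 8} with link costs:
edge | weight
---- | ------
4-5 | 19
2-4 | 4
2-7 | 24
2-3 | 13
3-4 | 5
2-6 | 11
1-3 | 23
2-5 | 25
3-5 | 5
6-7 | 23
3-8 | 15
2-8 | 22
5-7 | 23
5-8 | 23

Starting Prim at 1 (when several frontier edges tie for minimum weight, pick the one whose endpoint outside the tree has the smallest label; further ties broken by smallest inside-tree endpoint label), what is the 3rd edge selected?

Prim, starting at 1.
Step 1: frontier [1-3 23] → take 1-3 (23); add 3.
Step 2: frontier [3-4 5, 3-5 5, 2-3 13, 3-8 15] → take 3-4 (5); add 4.
Step 3: frontier [3-5 5, 2-3 13, 3-8 15, 2-4 4, 4-5 19] → take 2-4 (4); add 2.
Step 4: frontier [2-6 11, 2-8 22, 2-7 24, 2-5 25, 3-5 5, 3-8 15, 4-5 19] → take 3-5 (5); add 5.
Step 5: frontier [2-6 11, 2-8 22, 2-7 24, 3-8 15, 5-7 23, 5-8 23] → take 2-6 (11); add 6.
Step 6: frontier [2-8 22, 2-7 24, 3-8 15, 5-7 23, 5-8 23, 6-7 23] → take 3-8 (15); add 8.
Step 7: frontier [2-7 24, 5-7 23, 6-7 23] → take 5-7 (23); add 7.
The 3rd edge added is 2-4.

2-4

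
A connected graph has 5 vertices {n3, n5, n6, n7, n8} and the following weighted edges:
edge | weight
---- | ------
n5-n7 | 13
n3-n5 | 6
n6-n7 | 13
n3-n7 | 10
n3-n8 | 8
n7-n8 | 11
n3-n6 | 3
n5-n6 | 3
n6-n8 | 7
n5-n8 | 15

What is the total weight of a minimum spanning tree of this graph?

23

Kruskal's algorithm — process edges by increasing weight (ties by edge label):
n3-n6 (3): add — endpoints in different components.
n5-n6 (3): add — endpoints in different components.
n3-n5 (6): skip — n3 and n5 already connected.
n6-n8 (7): add — endpoints in different components.
n3-n8 (8): skip — n8 and n3 already connected.
n3-n7 (10): add — endpoints in different components.
MST edges: n3-n6, n5-n6, n6-n8, n3-n7; total weight 3+3+7+10 = 23.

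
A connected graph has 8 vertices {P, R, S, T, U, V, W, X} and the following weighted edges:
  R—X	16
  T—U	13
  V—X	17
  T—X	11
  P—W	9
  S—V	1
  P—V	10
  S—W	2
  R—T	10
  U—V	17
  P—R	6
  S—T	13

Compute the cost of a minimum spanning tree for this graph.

52

Kruskal: consider edges lightest-first.
S—V (1): add — endpoints in different components.
S—W (2): add — endpoints in different components.
P—R (6): add — endpoints in different components.
P—W (9): add — endpoints in different components.
P—V (10): skip — P and V already connected.
R—T (10): add — endpoints in different components.
T—X (11): add — endpoints in different components.
S—T (13): skip — S and T already connected.
T—U (13): add — endpoints in different components.
MST edges: S—V, S—W, P—R, P—W, R—T, T—X, T—U; total weight 1+2+6+9+10+11+13 = 52.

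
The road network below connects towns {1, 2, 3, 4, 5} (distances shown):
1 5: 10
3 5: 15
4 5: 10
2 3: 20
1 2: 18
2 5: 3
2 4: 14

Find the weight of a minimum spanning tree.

38

Sort edges by weight, then run Kruskal:
2 5 (3): add. Components now {1} {2,5} {3} {4}
1 5 (10): add. Components now {1,2,5} {3} {4}
4 5 (10): add. Components now {1,2,4,5} {3}
2 4 (14): skip — 2 and 4 already connected.
3 5 (15): add. Components now {1,2,3,4,5}
MST edges: 2 5, 1 5, 4 5, 3 5; total weight 3+10+10+15 = 38.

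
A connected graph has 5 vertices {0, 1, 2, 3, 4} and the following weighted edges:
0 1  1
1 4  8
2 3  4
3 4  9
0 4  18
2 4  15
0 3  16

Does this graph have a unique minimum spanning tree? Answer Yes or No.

Kruskal: consider edges lightest-first.
0 1 (1): add. Components now {0,1} {2} {3} {4}
2 3 (4): add. Components now {0,1} {2,3} {4}
1 4 (8): add. Components now {0,1,4} {2,3}
3 4 (9): add. Components now {0,1,2,3,4}
Every non-tree edge has weight strictly greater than the heaviest edge on the tree path between its endpoints, so the MST is unique.

Yes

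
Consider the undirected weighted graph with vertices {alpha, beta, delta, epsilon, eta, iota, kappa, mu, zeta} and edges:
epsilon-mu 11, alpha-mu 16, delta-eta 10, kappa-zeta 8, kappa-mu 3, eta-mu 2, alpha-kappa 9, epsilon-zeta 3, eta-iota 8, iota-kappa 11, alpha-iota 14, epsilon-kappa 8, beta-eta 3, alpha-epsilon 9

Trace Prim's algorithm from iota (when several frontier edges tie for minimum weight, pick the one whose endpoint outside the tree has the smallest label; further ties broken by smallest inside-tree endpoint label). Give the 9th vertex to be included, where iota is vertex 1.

Grow the tree from iota using Prim:
Step 1: frontier [eta-iota 8, iota-kappa 11, alpha-iota 14] → take eta-iota (8); add eta.
Step 2: frontier [eta-mu 2, beta-eta 3, delta-eta 10, iota-kappa 11, alpha-iota 14] → take eta-mu (2); add mu.
Step 3: frontier [beta-eta 3, delta-eta 10, iota-kappa 11, alpha-iota 14, kappa-mu 3, epsilon-mu 11, alpha-mu 16] → take beta-eta (3); add beta.
Step 4: frontier [delta-eta 10, iota-kappa 11, alpha-iota 14, kappa-mu 3, epsilon-mu 11, alpha-mu 16] → take kappa-mu (3); add kappa.
Step 5: frontier [delta-eta 10, alpha-iota 14, epsilon-kappa 8, kappa-zeta 8, alpha-kappa 9, epsilon-mu 11, alpha-mu 16] → take epsilon-kappa (8); add epsilon.
Step 6: frontier [epsilon-zeta 3, alpha-epsilon 9, delta-eta 10, alpha-iota 14, kappa-zeta 8, alpha-kappa 9, alpha-mu 16] → take epsilon-zeta (3); add zeta.
Step 7: frontier [alpha-epsilon 9, delta-eta 10, alpha-iota 14, alpha-kappa 9, alpha-mu 16] → take alpha-epsilon (9); add alpha.
Step 8: frontier [delta-eta 10] → take delta-eta (10); add delta.
Vertex order: iota, eta, mu, beta, kappa, epsilon, zeta, alpha, delta. The 9th vertex is delta.

delta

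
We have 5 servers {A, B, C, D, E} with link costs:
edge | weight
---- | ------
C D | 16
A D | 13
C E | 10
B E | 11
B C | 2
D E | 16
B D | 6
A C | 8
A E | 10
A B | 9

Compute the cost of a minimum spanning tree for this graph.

Kruskal: consider edges lightest-first.
B C (2): add — endpoints in different components.
B D (6): add — endpoints in different components.
A C (8): add — endpoints in different components.
A B (9): skip — A and B already connected.
A E (10): add — endpoints in different components.
MST edges: B C, B D, A C, A E; total weight 2+6+8+10 = 26.

26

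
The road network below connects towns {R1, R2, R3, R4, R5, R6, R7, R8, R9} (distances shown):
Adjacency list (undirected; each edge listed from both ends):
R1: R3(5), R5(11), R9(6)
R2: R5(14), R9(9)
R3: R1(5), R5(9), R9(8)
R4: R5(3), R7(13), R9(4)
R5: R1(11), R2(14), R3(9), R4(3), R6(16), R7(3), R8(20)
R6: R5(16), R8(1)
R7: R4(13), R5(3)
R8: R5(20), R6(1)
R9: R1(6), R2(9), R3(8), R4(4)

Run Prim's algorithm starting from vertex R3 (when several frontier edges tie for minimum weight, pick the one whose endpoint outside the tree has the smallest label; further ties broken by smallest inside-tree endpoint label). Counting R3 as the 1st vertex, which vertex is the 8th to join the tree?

R6

Grow the tree from R3 using Prim:
Step 1: frontier [R1—R3 5, R3—R9 8, R3—R5 9] → take R1—R3 (5); add R1.
Step 2: frontier [R1—R9 6, R1—R5 11, R3—R9 8, R3—R5 9] → take R1—R9 (6); add R9.
Step 3: frontier [R1—R5 11, R3—R5 9, R4—R9 4, R2—R9 9] → take R4—R9 (4); add R4.
Step 4: frontier [R1—R5 11, R3—R5 9, R4—R5 3, R4—R7 13, R2—R9 9] → take R4—R5 (3); add R5.
Step 5: frontier [R4—R7 13, R5—R7 3, R2—R5 14, R5—R6 16, R5—R8 20, R2—R9 9] → take R5—R7 (3); add R7.
Step 6: frontier [R2—R5 14, R5—R6 16, R5—R8 20, R2—R9 9] → take R2—R9 (9); add R2.
Step 7: frontier [R5—R6 16, R5—R8 20] → take R5—R6 (16); add R6.
Step 8: frontier [R5—R8 20, R6—R8 1] → take R6—R8 (1); add R8.
Vertex order: R3, R1, R9, R4, R5, R7, R2, R6, R8. The 8th vertex is R6.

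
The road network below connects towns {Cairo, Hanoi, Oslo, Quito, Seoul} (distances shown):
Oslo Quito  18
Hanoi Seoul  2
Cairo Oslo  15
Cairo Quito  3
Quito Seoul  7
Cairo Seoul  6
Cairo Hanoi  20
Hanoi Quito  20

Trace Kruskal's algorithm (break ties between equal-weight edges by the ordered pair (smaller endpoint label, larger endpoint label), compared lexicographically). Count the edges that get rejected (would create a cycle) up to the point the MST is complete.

1

Sort edges by weight, then run Kruskal:
Hanoi Seoul (2): add. Components now {Cairo} {Oslo} {Hanoi,Seoul} {Quito}
Cairo Quito (3): add. Components now {Cairo,Quito} {Oslo} {Hanoi,Seoul}
Cairo Seoul (6): add. Components now {Cairo,Hanoi,Quito,Seoul} {Oslo}
Quito Seoul (7): skip — Seoul and Quito already connected.
Cairo Oslo (15): add. Components now {Cairo,Hanoi,Oslo,Quito,Seoul}
Edges rejected before the tree was complete: 1.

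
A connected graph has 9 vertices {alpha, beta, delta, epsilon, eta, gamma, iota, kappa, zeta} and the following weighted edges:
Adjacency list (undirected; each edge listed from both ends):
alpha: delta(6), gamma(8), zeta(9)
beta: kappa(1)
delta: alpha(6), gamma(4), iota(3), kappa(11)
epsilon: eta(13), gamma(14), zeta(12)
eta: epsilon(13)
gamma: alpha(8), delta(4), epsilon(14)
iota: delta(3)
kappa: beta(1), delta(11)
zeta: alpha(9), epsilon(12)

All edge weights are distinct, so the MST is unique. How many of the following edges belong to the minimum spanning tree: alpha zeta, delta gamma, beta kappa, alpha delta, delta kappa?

5

Sort edges by weight, then run Kruskal:
beta kappa (1): add — endpoints in different components.
delta iota (3): add — endpoints in different components.
delta gamma (4): add — endpoints in different components.
alpha delta (6): add — endpoints in different components.
alpha gamma (8): skip — alpha and gamma already connected.
alpha zeta (9): add — endpoints in different components.
delta kappa (11): add — endpoints in different components.
epsilon zeta (12): add — endpoints in different components.
epsilon eta (13): add — endpoints in different components.
MST edge set: {beta kappa, delta iota, delta gamma, alpha delta, alpha zeta, delta kappa, epsilon zeta, epsilon eta}.
Of the listed edges, {alpha zeta, delta gamma, beta kappa, alpha delta, delta kappa} are in the MST → 5.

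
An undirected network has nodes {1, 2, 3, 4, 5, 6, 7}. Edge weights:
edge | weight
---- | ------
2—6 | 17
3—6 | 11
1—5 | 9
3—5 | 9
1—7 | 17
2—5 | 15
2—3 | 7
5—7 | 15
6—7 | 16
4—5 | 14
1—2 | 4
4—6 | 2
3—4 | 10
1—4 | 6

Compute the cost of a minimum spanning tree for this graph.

Prim's algorithm from 7:
Step 1: frontier [5—7 15, 6—7 16, 1—7 17] → take 5—7 (15); add 5.
Step 2: frontier [1—5 9, 3—5 9, 4—5 14, 2—5 15, 6—7 16, 1—7 17] → take 1—5 (9); add 1.
Step 3: frontier [1—2 4, 1—4 6, 3—5 9, 4—5 14, 2—5 15, 6—7 16] → take 1—2 (4); add 2.
Step 4: frontier [1—4 6, 2—3 7, 2—6 17, 3—5 9, 4—5 14, 6—7 16] → take 1—4 (6); add 4.
Step 5: frontier [2—3 7, 2—6 17, 4—6 2, 3—4 10, 3—5 9, 6—7 16] → take 4—6 (2); add 6.
Step 6: frontier [2—3 7, 3—4 10, 3—5 9, 3—6 11] → take 2—3 (7); add 3.
MST edges: 5—7, 1—5, 1—2, 1—4, 4—6, 2—3; total weight 15+9+4+6+2+7 = 43.

43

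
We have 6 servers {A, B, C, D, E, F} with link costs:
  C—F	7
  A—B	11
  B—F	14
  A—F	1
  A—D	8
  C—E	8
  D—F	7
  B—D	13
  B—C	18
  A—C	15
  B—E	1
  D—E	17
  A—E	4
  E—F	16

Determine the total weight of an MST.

20

Grow the tree from B using Prim:
Step 1: frontier [B—E 1, A—B 11, B—D 13, B—F 14, B—C 18] → take B—E (1); add E.
Step 2: frontier [A—B 11, B—D 13, B—F 14, B—C 18, A—E 4, C—E 8, E—F 16, D—E 17] → take A—E (4); add A.
Step 3: frontier [A—F 1, A—D 8, A—C 15, B—D 13, B—F 14, B—C 18, C—E 8, E—F 16, D—E 17] → take A—F (1); add F.
Step 4: frontier [A—D 8, A—C 15, B—D 13, B—C 18, C—E 8, D—E 17, C—F 7, D—F 7] → take C—F (7); add C.
Step 5: frontier [A—D 8, B—D 13, D—E 17, D—F 7] → take D—F (7); add D.
MST edges: B—E, A—E, A—F, C—F, D—F; total weight 1+4+1+7+7 = 20.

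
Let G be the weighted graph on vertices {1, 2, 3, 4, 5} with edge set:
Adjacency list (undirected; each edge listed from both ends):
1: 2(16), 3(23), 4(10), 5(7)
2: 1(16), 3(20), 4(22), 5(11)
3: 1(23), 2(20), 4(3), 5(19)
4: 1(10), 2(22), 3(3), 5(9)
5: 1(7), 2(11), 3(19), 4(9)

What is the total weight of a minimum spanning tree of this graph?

30

Kruskal's algorithm — process edges by increasing weight (ties by edge label):
3 4 (3): add — endpoints in different components.
1 5 (7): add — endpoints in different components.
4 5 (9): add — endpoints in different components.
1 4 (10): skip — 1 and 4 already connected.
2 5 (11): add — endpoints in different components.
MST edges: 3 4, 1 5, 4 5, 2 5; total weight 3+7+9+11 = 30.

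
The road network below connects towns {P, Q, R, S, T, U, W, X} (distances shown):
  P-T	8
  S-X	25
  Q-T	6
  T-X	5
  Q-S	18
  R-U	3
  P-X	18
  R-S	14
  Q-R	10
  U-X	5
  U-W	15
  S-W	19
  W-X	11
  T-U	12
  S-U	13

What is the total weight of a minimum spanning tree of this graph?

51

Sort edges by weight, then run Kruskal:
R-U (3): add — endpoints in different components.
T-X (5): add — endpoints in different components.
U-X (5): add — endpoints in different components.
Q-T (6): add — endpoints in different components.
P-T (8): add — endpoints in different components.
Q-R (10): skip — R and Q already connected.
W-X (11): add — endpoints in different components.
T-U (12): skip — U and T already connected.
S-U (13): add — endpoints in different components.
MST edges: R-U, T-X, U-X, Q-T, P-T, W-X, S-U; total weight 3+5+5+6+8+11+13 = 51.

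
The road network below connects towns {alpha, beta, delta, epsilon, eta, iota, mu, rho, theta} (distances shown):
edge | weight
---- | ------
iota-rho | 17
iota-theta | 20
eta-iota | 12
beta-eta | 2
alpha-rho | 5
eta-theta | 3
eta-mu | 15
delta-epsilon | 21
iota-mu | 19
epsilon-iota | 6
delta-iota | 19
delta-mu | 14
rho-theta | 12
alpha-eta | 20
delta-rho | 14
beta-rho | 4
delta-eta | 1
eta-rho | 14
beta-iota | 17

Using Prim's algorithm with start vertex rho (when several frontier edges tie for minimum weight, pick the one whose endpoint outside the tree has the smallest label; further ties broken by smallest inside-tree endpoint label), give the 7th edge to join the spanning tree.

Grow the tree from rho using Prim:
Step 1: cheapest edge leaving the tree is beta-rho (4); add beta.
Step 2: cheapest edge leaving the tree is beta-eta (2); add eta.
Step 3: cheapest edge leaving the tree is delta-eta (1); add delta.
Step 4: cheapest edge leaving the tree is eta-theta (3); add theta.
Step 5: cheapest edge leaving the tree is alpha-rho (5); add alpha.
Step 6: cheapest edge leaving the tree is eta-iota (12); add iota.
Step 7: cheapest edge leaving the tree is epsilon-iota (6); add epsilon.
Step 8: cheapest edge leaving the tree is delta-mu (14); add mu.
The 7th edge added is epsilon-iota.

epsilon-iota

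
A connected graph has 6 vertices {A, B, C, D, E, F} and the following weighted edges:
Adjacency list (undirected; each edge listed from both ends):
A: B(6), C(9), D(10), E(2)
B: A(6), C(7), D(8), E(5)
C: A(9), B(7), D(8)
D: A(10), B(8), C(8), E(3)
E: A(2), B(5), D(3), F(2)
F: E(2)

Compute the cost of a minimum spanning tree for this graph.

19

Prim's algorithm from F:
Step 1: frontier [E F 2] → take E F (2); add E.
Step 2: frontier [A E 2, D E 3, B E 5] → take A E (2); add A.
Step 3: frontier [A B 6, A C 9, A D 10, D E 3, B E 5] → take D E (3); add D.
Step 4: frontier [A B 6, A C 9, B D 8, C D 8, B E 5] → take B E (5); add B.
Step 5: frontier [A C 9, B C 7, C D 8] → take B C (7); add C.
MST edges: E F, A E, D E, B E, B C; total weight 2+2+3+5+7 = 19.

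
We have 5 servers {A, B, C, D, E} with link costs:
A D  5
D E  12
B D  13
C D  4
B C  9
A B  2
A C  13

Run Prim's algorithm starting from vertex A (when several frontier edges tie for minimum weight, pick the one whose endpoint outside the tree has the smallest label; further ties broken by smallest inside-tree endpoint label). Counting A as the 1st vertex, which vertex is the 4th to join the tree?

C

Prim's algorithm from A:
Step 1: frontier [A B 2, A D 5, A C 13] → take A B (2); add B.
Step 2: frontier [A D 5, A C 13, B C 9, B D 13] → take A D (5); add D.
Step 3: frontier [A C 13, B C 9, C D 4, D E 12] → take C D (4); add C.
Step 4: frontier [D E 12] → take D E (12); add E.
Vertex order: A, B, D, C, E. The 4th vertex is C.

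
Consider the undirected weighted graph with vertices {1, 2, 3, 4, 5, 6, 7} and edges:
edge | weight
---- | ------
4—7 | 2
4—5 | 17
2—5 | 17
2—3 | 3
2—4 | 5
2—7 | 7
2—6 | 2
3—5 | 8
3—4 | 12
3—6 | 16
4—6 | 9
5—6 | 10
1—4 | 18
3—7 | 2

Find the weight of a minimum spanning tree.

35

Kruskal's algorithm — process edges by increasing weight (ties by edge label):
2—6 (2): add. Components now {1} {2,6} {3} {4} {5} {7}
3—7 (2): add. Components now {1} {2,6} {3,7} {4} {5}
4—7 (2): add. Components now {1} {2,6} {3,4,7} {5}
2—3 (3): add. Components now {1} {2,3,4,6,7} {5}
2—4 (5): skip — 2 and 4 already connected.
2—7 (7): skip — 2 and 7 already connected.
3—5 (8): add. Components now {1} {2,3,4,5,6,7}
4—6 (9): skip — 4 and 6 already connected.
5—6 (10): skip — 5 and 6 already connected.
3—4 (12): skip — 3 and 4 already connected.
3—6 (16): skip — 3 and 6 already connected.
2—5 (17): skip — 2 and 5 already connected.
4—5 (17): skip — 4 and 5 already connected.
1—4 (18): add. Components now {1,2,3,4,5,6,7}
MST edges: 2—6, 3—7, 4—7, 2—3, 3—5, 1—4; total weight 2+2+2+3+8+18 = 35.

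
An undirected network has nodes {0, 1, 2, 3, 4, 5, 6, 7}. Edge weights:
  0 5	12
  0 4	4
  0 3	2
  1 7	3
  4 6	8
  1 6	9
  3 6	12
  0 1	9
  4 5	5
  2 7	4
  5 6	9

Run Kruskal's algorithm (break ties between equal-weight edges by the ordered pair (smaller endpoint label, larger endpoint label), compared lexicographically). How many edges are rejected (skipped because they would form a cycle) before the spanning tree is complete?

Kruskal: consider edges lightest-first.
0 3 (2): add — endpoints in different components.
1 7 (3): add — endpoints in different components.
0 4 (4): add — endpoints in different components.
2 7 (4): add — endpoints in different components.
4 5 (5): add — endpoints in different components.
4 6 (8): add — endpoints in different components.
0 1 (9): add — endpoints in different components.
Edges rejected before the tree was complete: 0.

0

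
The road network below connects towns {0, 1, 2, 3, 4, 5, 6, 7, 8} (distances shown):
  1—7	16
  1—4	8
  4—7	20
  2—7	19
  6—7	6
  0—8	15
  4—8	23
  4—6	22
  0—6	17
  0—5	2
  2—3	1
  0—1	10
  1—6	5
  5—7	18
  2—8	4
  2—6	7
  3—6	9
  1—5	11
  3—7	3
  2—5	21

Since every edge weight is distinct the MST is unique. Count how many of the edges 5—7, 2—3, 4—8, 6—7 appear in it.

Kruskal: consider edges lightest-first.
2—3 (1): add — endpoints in different components.
0—5 (2): add — endpoints in different components.
3—7 (3): add — endpoints in different components.
2—8 (4): add — endpoints in different components.
1—6 (5): add — endpoints in different components.
6—7 (6): add — endpoints in different components.
2—6 (7): skip — 2 and 6 already connected.
1—4 (8): add — endpoints in different components.
3—6 (9): skip — 3 and 6 already connected.
0—1 (10): add — endpoints in different components.
MST edge set: {2—3, 0—5, 3—7, 2—8, 1—6, 6—7, 1—4, 0—1}.
Of the listed edges, {2—3, 6—7} are in the MST → 2.

2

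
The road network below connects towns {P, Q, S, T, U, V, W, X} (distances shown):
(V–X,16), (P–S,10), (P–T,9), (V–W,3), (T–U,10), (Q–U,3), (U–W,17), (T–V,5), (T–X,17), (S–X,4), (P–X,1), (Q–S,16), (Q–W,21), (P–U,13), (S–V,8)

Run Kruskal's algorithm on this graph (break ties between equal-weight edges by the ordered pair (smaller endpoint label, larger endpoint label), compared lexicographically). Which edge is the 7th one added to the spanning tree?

T-U

Kruskal's algorithm — process edges by increasing weight (ties by edge label):
P–X (1): add — endpoints in different components.
Q–U (3): add — endpoints in different components.
V–W (3): add — endpoints in different components.
S–X (4): add — endpoints in different components.
T–V (5): add — endpoints in different components.
S–V (8): add — endpoints in different components.
P–T (9): skip — P and T already connected.
P–S (10): skip — P and S already connected.
T–U (10): add — endpoints in different components.
The 7th edge added is T–U.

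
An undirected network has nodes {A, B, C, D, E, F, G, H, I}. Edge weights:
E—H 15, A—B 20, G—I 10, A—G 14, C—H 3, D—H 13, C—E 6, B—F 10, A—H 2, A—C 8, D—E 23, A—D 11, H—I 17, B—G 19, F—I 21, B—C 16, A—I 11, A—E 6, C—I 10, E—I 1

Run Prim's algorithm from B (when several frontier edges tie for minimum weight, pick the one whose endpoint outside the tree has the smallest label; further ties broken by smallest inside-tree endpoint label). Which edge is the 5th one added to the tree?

Prim, starting at B.
Step 1: cheapest edge leaving the tree is B—F (10); add F.
Step 2: cheapest edge leaving the tree is B—C (16); add C.
Step 3: cheapest edge leaving the tree is C—H (3); add H.
Step 4: cheapest edge leaving the tree is A—H (2); add A.
Step 5: cheapest edge leaving the tree is A—E (6); add E.
Step 6: cheapest edge leaving the tree is E—I (1); add I.
Step 7: cheapest edge leaving the tree is G—I (10); add G.
Step 8: cheapest edge leaving the tree is A—D (11); add D.
The 5th edge added is A—E.

A-E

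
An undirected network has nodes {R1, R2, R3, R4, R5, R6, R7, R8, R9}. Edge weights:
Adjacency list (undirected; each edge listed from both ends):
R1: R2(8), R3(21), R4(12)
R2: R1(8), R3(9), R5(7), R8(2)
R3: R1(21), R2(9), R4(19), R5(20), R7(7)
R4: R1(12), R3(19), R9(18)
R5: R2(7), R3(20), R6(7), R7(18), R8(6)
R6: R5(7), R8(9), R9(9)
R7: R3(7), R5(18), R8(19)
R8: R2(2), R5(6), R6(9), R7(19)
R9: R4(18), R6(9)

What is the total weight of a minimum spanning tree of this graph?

Kruskal's algorithm — process edges by increasing weight (ties by edge label):
R2–R8 (2): add — endpoints in different components.
R5–R8 (6): add — endpoints in different components.
R2–R5 (7): skip — R5 and R2 already connected.
R3–R7 (7): add — endpoints in different components.
R5–R6 (7): add — endpoints in different components.
R1–R2 (8): add — endpoints in different components.
R2–R3 (9): add — endpoints in different components.
R6–R8 (9): skip — R6 and R8 already connected.
R6–R9 (9): add — endpoints in different components.
R1–R4 (12): add — endpoints in different components.
MST edges: R2–R8, R5–R8, R3–R7, R5–R6, R1–R2, R2–R3, R6–R9, R1–R4; total weight 2+6+7+7+8+9+9+12 = 60.

60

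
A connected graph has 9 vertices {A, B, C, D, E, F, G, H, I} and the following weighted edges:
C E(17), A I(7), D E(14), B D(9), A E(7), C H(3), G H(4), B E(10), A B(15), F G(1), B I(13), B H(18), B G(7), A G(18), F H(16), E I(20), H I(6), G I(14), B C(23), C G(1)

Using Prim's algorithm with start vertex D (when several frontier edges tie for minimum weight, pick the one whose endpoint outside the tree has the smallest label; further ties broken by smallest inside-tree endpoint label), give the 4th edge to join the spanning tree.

Grow the tree from D using Prim:
Step 1: cheapest edge leaving the tree is B D (9); add B.
Step 2: cheapest edge leaving the tree is B G (7); add G.
Step 3: cheapest edge leaving the tree is C G (1); add C.
Step 4: cheapest edge leaving the tree is F G (1); add F.
Step 5: cheapest edge leaving the tree is C H (3); add H.
Step 6: cheapest edge leaving the tree is H I (6); add I.
Step 7: cheapest edge leaving the tree is A I (7); add A.
Step 8: cheapest edge leaving the tree is A E (7); add E.
The 4th edge added is F G.

F-G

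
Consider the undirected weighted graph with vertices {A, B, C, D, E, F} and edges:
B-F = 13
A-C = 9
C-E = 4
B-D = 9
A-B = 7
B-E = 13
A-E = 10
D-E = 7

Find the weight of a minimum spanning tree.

40

Kruskal: consider edges lightest-first.
C-E (4): add — endpoints in different components.
A-B (7): add — endpoints in different components.
D-E (7): add — endpoints in different components.
A-C (9): add — endpoints in different components.
B-D (9): skip — B and D already connected.
A-E (10): skip — A and E already connected.
B-E (13): skip — B and E already connected.
B-F (13): add — endpoints in different components.
MST edges: C-E, A-B, D-E, A-C, B-F; total weight 4+7+7+9+13 = 40.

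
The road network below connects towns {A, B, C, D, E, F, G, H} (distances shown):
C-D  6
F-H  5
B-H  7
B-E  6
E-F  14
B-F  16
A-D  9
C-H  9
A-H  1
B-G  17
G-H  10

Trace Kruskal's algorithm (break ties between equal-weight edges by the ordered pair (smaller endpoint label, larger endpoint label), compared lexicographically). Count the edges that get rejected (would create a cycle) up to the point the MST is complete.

1

Sort edges by weight, then run Kruskal:
A-H (1): add — endpoints in different components.
F-H (5): add — endpoints in different components.
B-E (6): add — endpoints in different components.
C-D (6): add — endpoints in different components.
B-H (7): add — endpoints in different components.
A-D (9): add — endpoints in different components.
C-H (9): skip — C and H already connected.
G-H (10): add — endpoints in different components.
Edges rejected before the tree was complete: 1.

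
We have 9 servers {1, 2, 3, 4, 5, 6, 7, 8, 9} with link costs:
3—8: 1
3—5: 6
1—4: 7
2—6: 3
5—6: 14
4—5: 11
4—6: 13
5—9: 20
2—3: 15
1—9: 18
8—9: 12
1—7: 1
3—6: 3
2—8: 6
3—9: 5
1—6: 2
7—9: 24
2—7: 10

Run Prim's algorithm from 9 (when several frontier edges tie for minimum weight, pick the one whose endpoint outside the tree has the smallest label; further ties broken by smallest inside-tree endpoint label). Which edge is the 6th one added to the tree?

Grow the tree from 9 using Prim:
Step 1: cheapest edge leaving the tree is 3—9 (5); add 3.
Step 2: cheapest edge leaving the tree is 3—8 (1); add 8.
Step 3: cheapest edge leaving the tree is 3—6 (3); add 6.
Step 4: cheapest edge leaving the tree is 1—6 (2); add 1.
Step 5: cheapest edge leaving the tree is 1—7 (1); add 7.
Step 6: cheapest edge leaving the tree is 2—6 (3); add 2.
Step 7: cheapest edge leaving the tree is 3—5 (6); add 5.
Step 8: cheapest edge leaving the tree is 1—4 (7); add 4.
The 6th edge added is 2—6.

2-6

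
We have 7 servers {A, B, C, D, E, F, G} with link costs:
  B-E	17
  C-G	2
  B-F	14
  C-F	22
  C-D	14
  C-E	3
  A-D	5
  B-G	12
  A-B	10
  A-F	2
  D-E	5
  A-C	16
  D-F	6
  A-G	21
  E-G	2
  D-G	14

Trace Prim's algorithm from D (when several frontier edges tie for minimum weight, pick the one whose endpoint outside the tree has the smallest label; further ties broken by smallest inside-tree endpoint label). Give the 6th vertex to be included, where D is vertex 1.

C

Grow the tree from D using Prim:
Step 1: cheapest edge leaving the tree is A-D (5); add A.
Step 2: cheapest edge leaving the tree is A-F (2); add F.
Step 3: cheapest edge leaving the tree is D-E (5); add E.
Step 4: cheapest edge leaving the tree is E-G (2); add G.
Step 5: cheapest edge leaving the tree is C-G (2); add C.
Step 6: cheapest edge leaving the tree is A-B (10); add B.
Vertex order: D, A, F, E, G, C, B. The 6th vertex is C.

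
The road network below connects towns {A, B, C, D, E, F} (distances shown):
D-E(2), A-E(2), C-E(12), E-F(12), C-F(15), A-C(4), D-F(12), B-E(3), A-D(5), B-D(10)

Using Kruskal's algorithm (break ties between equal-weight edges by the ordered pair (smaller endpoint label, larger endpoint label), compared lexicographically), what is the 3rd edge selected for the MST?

Sort edges by weight, then run Kruskal:
A-E (2): add. Components now {A,E} {B} {C} {D} {F}
D-E (2): add. Components now {A,D,E} {B} {C} {F}
B-E (3): add. Components now {A,B,D,E} {C} {F}
A-C (4): add. Components now {A,B,C,D,E} {F}
A-D (5): skip — A and D already connected.
B-D (10): skip — B and D already connected.
C-E (12): skip — C and E already connected.
D-F (12): add. Components now {A,B,C,D,E,F}
The 3rd edge added is B-E.

B-E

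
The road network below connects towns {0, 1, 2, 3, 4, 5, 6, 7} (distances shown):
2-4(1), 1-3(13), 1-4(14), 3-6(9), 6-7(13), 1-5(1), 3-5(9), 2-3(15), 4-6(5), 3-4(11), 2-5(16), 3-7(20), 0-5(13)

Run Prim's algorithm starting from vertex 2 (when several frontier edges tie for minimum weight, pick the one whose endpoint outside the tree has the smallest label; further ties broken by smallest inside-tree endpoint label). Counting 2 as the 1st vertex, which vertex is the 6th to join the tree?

Prim's algorithm from 2:
Step 1: frontier [2-4 1, 2-3 15, 2-5 16] → take 2-4 (1); add 4.
Step 2: frontier [2-3 15, 2-5 16, 4-6 5, 3-4 11, 1-4 14] → take 4-6 (5); add 6.
Step 3: frontier [2-3 15, 2-5 16, 3-4 11, 1-4 14, 3-6 9, 6-7 13] → take 3-6 (9); add 3.
Step 4: frontier [2-5 16, 3-5 9, 1-3 13, 3-7 20, 1-4 14, 6-7 13] → take 3-5 (9); add 5.
Step 5: frontier [1-3 13, 3-7 20, 1-4 14, 1-5 1, 0-5 13, 6-7 13] → take 1-5 (1); add 1.
Step 6: frontier [3-7 20, 0-5 13, 6-7 13] → take 0-5 (13); add 0.
Step 7: frontier [3-7 20, 6-7 13] → take 6-7 (13); add 7.
Vertex order: 2, 4, 6, 3, 5, 1, 0, 7. The 6th vertex is 1.

1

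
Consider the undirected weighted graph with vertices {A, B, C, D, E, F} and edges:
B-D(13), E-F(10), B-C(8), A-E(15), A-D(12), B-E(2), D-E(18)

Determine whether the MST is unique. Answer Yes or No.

Yes

Kruskal: consider edges lightest-first.
B-E (2): add — endpoints in different components.
B-C (8): add — endpoints in different components.
E-F (10): add — endpoints in different components.
A-D (12): add — endpoints in different components.
B-D (13): add — endpoints in different components.
Every non-tree edge has weight strictly greater than the heaviest edge on the tree path between its endpoints, so the MST is unique.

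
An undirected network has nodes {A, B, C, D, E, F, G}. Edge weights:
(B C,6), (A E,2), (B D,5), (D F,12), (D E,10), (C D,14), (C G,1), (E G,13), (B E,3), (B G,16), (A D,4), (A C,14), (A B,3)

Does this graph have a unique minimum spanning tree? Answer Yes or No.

Kruskal's algorithm — process edges by increasing weight (ties by edge label):
C G (1): add. Components now {A} {B} {C,G} {D} {E} {F}
A E (2): add. Components now {A,E} {B} {C,G} {D} {F}
A B (3): add. Components now {A,B,E} {C,G} {D} {F}
B E (3): skip — B and E already connected.
A D (4): add. Components now {A,B,D,E} {C,G} {F}
B D (5): skip — B and D already connected.
B C (6): add. Components now {A,B,C,D,E,G} {F}
D E (10): skip — D and E already connected.
D F (12): add. Components now {A,B,C,D,E,F,G}
Non-tree edge B E has weight 3, equal to the heaviest edge on its tree cycle — swapping gives another MST of the same weight. Not unique.

No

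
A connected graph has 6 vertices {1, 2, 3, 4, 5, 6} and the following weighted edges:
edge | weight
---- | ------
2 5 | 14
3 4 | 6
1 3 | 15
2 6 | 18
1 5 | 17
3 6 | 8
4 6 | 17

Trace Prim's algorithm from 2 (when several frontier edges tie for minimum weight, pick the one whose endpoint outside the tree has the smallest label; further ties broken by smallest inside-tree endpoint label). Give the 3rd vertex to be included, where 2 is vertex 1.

1

Prim, starting at 2.
Step 1: frontier [2 5 14, 2 6 18] → take 2 5 (14); add 5.
Step 2: frontier [2 6 18, 1 5 17] → take 1 5 (17); add 1.
Step 3: frontier [1 3 15, 2 6 18] → take 1 3 (15); add 3.
Step 4: frontier [2 6 18, 3 4 6, 3 6 8] → take 3 4 (6); add 4.
Step 5: frontier [2 6 18, 3 6 8, 4 6 17] → take 3 6 (8); add 6.
Vertex order: 2, 5, 1, 3, 4, 6. The 3rd vertex is 1.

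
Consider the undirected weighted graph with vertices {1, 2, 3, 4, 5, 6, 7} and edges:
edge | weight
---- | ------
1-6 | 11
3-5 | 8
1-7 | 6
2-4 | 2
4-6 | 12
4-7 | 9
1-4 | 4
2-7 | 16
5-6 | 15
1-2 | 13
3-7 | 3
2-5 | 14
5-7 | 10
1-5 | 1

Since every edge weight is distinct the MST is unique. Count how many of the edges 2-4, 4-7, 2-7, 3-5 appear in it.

1

Kruskal's algorithm — process edges by increasing weight (ties by edge label):
1-5 (1): add — endpoints in different components.
2-4 (2): add — endpoints in different components.
3-7 (3): add — endpoints in different components.
1-4 (4): add — endpoints in different components.
1-7 (6): add — endpoints in different components.
3-5 (8): skip — 3 and 5 already connected.
4-7 (9): skip — 4 and 7 already connected.
5-7 (10): skip — 5 and 7 already connected.
1-6 (11): add — endpoints in different components.
MST edge set: {1-5, 2-4, 3-7, 1-4, 1-7, 1-6}.
Of the listed edges, {2-4} are in the MST → 1.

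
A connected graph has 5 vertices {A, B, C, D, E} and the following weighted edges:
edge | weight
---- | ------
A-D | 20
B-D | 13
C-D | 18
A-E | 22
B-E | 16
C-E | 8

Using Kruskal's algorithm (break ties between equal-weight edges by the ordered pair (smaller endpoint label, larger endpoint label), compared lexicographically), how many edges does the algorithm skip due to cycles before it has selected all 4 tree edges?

1

Kruskal's algorithm — process edges by increasing weight (ties by edge label):
C-E (8): add — endpoints in different components.
B-D (13): add — endpoints in different components.
B-E (16): add — endpoints in different components.
C-D (18): skip — C and D already connected.
A-D (20): add — endpoints in different components.
Edges rejected before the tree was complete: 1.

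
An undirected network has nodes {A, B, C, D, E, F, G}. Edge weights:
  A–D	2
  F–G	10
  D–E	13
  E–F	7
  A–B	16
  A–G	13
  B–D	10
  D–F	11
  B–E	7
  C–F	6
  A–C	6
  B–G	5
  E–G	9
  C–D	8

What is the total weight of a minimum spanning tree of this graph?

Grow the tree from C using Prim:
Step 1: frontier [A–C 6, C–F 6, C–D 8] → take A–C (6); add A.
Step 2: frontier [A–D 2, A–G 13, A–B 16, C–F 6, C–D 8] → take A–D (2); add D.
Step 3: frontier [A–G 13, A–B 16, C–F 6, B–D 10, D–F 11, D–E 13] → take C–F (6); add F.
Step 4: frontier [A–G 13, A–B 16, B–D 10, D–E 13, E–F 7, F–G 10] → take E–F (7); add E.
Step 5: frontier [A–G 13, A–B 16, B–D 10, B–E 7, E–G 9, F–G 10] → take B–E (7); add B.
Step 6: frontier [A–G 13, B–G 5, E–G 9, F–G 10] → take B–G (5); add G.
MST edges: A–C, A–D, C–F, E–F, B–E, B–G; total weight 6+2+6+7+7+5 = 33.

33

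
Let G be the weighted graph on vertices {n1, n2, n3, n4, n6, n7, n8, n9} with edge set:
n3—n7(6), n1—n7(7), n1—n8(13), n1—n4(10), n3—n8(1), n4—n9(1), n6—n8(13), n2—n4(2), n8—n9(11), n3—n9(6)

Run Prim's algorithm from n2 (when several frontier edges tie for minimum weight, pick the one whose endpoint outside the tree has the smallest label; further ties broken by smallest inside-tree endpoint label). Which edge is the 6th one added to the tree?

n1-n7

Prim's algorithm from n2:
Step 1: cheapest edge leaving the tree is n2—n4 (2); add n4.
Step 2: cheapest edge leaving the tree is n4—n9 (1); add n9.
Step 3: cheapest edge leaving the tree is n3—n9 (6); add n3.
Step 4: cheapest edge leaving the tree is n3—n8 (1); add n8.
Step 5: cheapest edge leaving the tree is n3—n7 (6); add n7.
Step 6: cheapest edge leaving the tree is n1—n7 (7); add n1.
Step 7: cheapest edge leaving the tree is n6—n8 (13); add n6.
The 6th edge added is n1—n7.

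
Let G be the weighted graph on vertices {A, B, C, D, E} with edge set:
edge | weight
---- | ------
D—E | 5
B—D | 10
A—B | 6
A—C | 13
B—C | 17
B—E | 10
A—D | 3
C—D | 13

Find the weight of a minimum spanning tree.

Prim's algorithm from E:
Step 1: frontier [D—E 5, B—E 10] → take D—E (5); add D.
Step 2: frontier [A—D 3, B—D 10, C—D 13, B—E 10] → take A—D (3); add A.
Step 3: frontier [A—B 6, A—C 13, B—D 10, C—D 13, B—E 10] → take A—B (6); add B.
Step 4: frontier [A—C 13, B—C 17, C—D 13] → take A—C (13); add C.
MST edges: D—E, A—D, A—B, A—C; total weight 5+3+6+13 = 27.

27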